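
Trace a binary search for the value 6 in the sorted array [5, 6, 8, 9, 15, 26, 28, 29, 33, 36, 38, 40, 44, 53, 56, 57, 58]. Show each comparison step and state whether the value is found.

Binary search for 6 in [5, 6, 8, 9, 15, 26, 28, 29, 33, 36, 38, 40, 44, 53, 56, 57, 58]:

lo=0, hi=16, mid=8, arr[mid]=33 -> 33 > 6, search left half
lo=0, hi=7, mid=3, arr[mid]=9 -> 9 > 6, search left half
lo=0, hi=2, mid=1, arr[mid]=6 -> Found target at index 1!

Binary search finds 6 at index 1 after 3 comparisons. The search repeatedly halves the search space by comparing with the middle element.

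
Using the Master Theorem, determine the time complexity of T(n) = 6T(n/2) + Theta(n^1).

Master Theorem for T(n) = 6T(n/2) + O(n^1):

a = 6, b = 2, c = 1
log_b(a) = log_2(6) = 2.5850

Case 1: c = 1 < log_2(6) = 2.5850
T(n) = O(n^(log_2 6))

For T(n) = 6T(n/2) + O(n^1): log_2(6) = 2.5850. This is Case 1 of the Master Theorem (c < log_b(a), work dominated by leaves), giving O(n^(log_2 6)).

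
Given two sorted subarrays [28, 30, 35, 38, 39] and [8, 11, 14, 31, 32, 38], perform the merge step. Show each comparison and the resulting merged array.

Merging process:

Compare 28 vs 8: take 8 from right. Merged: [8]
Compare 28 vs 11: take 11 from right. Merged: [8, 11]
Compare 28 vs 14: take 14 from right. Merged: [8, 11, 14]
Compare 28 vs 31: take 28 from left. Merged: [8, 11, 14, 28]
Compare 30 vs 31: take 30 from left. Merged: [8, 11, 14, 28, 30]
Compare 35 vs 31: take 31 from right. Merged: [8, 11, 14, 28, 30, 31]
Compare 35 vs 32: take 32 from right. Merged: [8, 11, 14, 28, 30, 31, 32]
Compare 35 vs 38: take 35 from left. Merged: [8, 11, 14, 28, 30, 31, 32, 35]
Compare 38 vs 38: take 38 from left. Merged: [8, 11, 14, 28, 30, 31, 32, 35, 38]
Compare 39 vs 38: take 38 from right. Merged: [8, 11, 14, 28, 30, 31, 32, 35, 38, 38]
Append remaining from left: [39]. Merged: [8, 11, 14, 28, 30, 31, 32, 35, 38, 38, 39]

Final merged array: [8, 11, 14, 28, 30, 31, 32, 35, 38, 38, 39]
Total comparisons: 10

The merged array is [8, 11, 14, 28, 30, 31, 32, 35, 38, 38, 39], requiring 10 comparisons. The merge step runs in O(n) time where n is the total number of elements.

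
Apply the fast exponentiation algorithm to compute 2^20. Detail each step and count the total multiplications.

Computing 2^20 by squaring (build up from 2^1; each line after the first costs one multiplication):

2^1 = 2
2^2 = (2^1)^2 = 2^2 = 4
2^4 = (2^2)^2 = 4^2 = 16
2^5 = 2 * 2^4 = 2 * 16 = 32
2^10 = (2^5)^2 = 32^2 = 1024
2^20 = (2^10)^2 = 1024^2 = 1048576

Result: 1048576
Multiplications needed: 5 (5 lines after 2^1)

2^20 = 1048576. Using exponentiation by squaring, this requires 5 multiplications. The key idea: if the exponent is even, square the half-power; if odd, multiply by the base once.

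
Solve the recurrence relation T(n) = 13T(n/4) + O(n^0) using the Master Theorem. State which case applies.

Master Theorem for T(n) = 13T(n/4) + O(n^0):

a = 13, b = 4, c = 0
log_b(a) = log_4(13) = 1.8502

Case 1: c = 0 < log_4(13) = 1.8502
T(n) = O(n^(log_4 13))

For T(n) = 13T(n/4) + O(n^0): log_4(13) = 1.8502. This is Case 1 of the Master Theorem (c < log_b(a), work dominated by leaves), giving O(n^(log_4 13)).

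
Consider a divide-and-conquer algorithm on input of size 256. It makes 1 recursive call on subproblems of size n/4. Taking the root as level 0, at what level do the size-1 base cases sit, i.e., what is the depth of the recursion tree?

For divide and conquer with division factor 4:

Problem sizes at each level:
Level 0: 256
Level 1: 64
Level 2: 16
Level 3: 4
Level 4: 1

The root is level 0 and the size-1 base case is level 4 (the tree spans levels 0 through 4, i.e. 5 levels counting the root), so the depth is the number of divisions: log_4(256) = 4

The recursion tree depth is log_4(256) = 4. At each level, the problem size is divided by 4, so it takes 4 divisions to reduce to a base case of size 1. The algorithm makes 1 recursive call at each level.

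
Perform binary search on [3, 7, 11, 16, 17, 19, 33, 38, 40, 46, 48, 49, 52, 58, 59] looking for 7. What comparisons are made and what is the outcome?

Binary search for 7 in [3, 7, 11, 16, 17, 19, 33, 38, 40, 46, 48, 49, 52, 58, 59]:

lo=0, hi=14, mid=7, arr[mid]=38 -> 38 > 7, search left half
lo=0, hi=6, mid=3, arr[mid]=16 -> 16 > 7, search left half
lo=0, hi=2, mid=1, arr[mid]=7 -> Found target at index 1!

Binary search finds 7 at index 1 after 3 comparisons. The search repeatedly halves the search space by comparing with the middle element.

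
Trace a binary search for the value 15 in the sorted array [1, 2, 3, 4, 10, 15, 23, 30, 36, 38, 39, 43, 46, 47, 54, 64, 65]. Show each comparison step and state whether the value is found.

Binary search for 15 in [1, 2, 3, 4, 10, 15, 23, 30, 36, 38, 39, 43, 46, 47, 54, 64, 65]:

lo=0, hi=16, mid=8, arr[mid]=36 -> 36 > 15, search left half
lo=0, hi=7, mid=3, arr[mid]=4 -> 4 < 15, search right half
lo=4, hi=7, mid=5, arr[mid]=15 -> Found target at index 5!

Binary search finds 15 at index 5 after 3 comparisons. The search repeatedly halves the search space by comparing with the middle element.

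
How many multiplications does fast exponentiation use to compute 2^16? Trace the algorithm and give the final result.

Computing 2^16 by squaring (build up from 2^1; each line after the first costs one multiplication):

2^1 = 2
2^2 = (2^1)^2 = 2^2 = 4
2^4 = (2^2)^2 = 4^2 = 16
2^8 = (2^4)^2 = 16^2 = 256
2^16 = (2^8)^2 = 256^2 = 65536

Result: 65536
Multiplications needed: 4 (4 lines after 2^1)

2^16 = 65536. Using exponentiation by squaring, this requires 4 multiplications. The key idea: if the exponent is even, square the half-power; if odd, multiply by the base once.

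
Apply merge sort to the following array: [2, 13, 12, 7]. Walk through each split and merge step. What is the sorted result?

Merge sort trace:

Split: [2, 13, 12, 7] -> [2, 13] and [12, 7]
  Split: [2, 13] -> [2] and [13]
  Merge: [2] + [13] -> [2, 13]
  Split: [12, 7] -> [12] and [7]
  Merge: [12] + [7] -> [7, 12]
Merge: [2, 13] + [7, 12] -> [2, 7, 12, 13]

Final sorted array: [2, 7, 12, 13]

The merge sort proceeds by recursively splitting the array and merging sorted halves.
After all merges, the sorted array is [2, 7, 12, 13].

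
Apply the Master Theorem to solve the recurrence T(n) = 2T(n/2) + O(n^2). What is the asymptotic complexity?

Master Theorem for T(n) = 2T(n/2) + O(n^2):

a = 2, b = 2, c = 2
log_b(a) = log_2(2) = 1.0000

Case 3: c = 2 > log_2(2) = 1.0000
T(n) = O(n^2) = O(n^2)

For T(n) = 2T(n/2) + O(n^2): log_2(2) = 1.0000. This is Case 3 of the Master Theorem (c > log_b(a), work dominated by root), giving O(n^2).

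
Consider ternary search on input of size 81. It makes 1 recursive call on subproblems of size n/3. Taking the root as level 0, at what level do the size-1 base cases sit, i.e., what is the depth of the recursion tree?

For divide and conquer with division factor 3:

Problem sizes at each level:
Level 0: 81
Level 1: 27
Level 2: 9
Level 3: 3
Level 4: 1

The root is level 0 and the size-1 base case is level 4 (the tree spans levels 0 through 4, i.e. 5 levels counting the root), so the depth is the number of divisions: log_3(81) = 4

The recursion tree depth is log_3(81) = 4. At each level, the problem size is divided by 3, so it takes 4 divisions to reduce to a base case of size 1. The algorithm makes 1 recursive call at each level.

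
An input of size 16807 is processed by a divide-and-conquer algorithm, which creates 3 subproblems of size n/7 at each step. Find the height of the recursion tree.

For divide and conquer with division factor 7:

Problem sizes at each level:
Level 0: 16807
Level 1: 2401
Level 2: 343
Level 3: 49
Level 4: 7
Level 5: 1

The root is level 0 and the size-1 base case is level 5 (the tree spans levels 0 through 5, i.e. 6 levels counting the root), so the depth is the number of divisions: log_7(16807) = 5

The recursion tree depth is log_7(16807) = 5. At each level, the problem size is divided by 7, so it takes 5 divisions to reduce to a base case of size 1. The algorithm makes 3 recursive calls at each level.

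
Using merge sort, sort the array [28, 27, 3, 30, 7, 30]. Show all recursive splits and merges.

Merge sort trace:

Split: [28, 27, 3, 30, 7, 30] -> [28, 27, 3] and [30, 7, 30]
  Split: [28, 27, 3] -> [28] and [27, 3]
    Split: [27, 3] -> [27] and [3]
    Merge: [27] + [3] -> [3, 27]
  Merge: [28] + [3, 27] -> [3, 27, 28]
  Split: [30, 7, 30] -> [30] and [7, 30]
    Split: [7, 30] -> [7] and [30]
    Merge: [7] + [30] -> [7, 30]
  Merge: [30] + [7, 30] -> [7, 30, 30]
Merge: [3, 27, 28] + [7, 30, 30] -> [3, 7, 27, 28, 30, 30]

Final sorted array: [3, 7, 27, 28, 30, 30]

The merge sort proceeds by recursively splitting the array and merging sorted halves.
After all merges, the sorted array is [3, 7, 27, 28, 30, 30].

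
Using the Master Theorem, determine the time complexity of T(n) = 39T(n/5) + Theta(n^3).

Master Theorem for T(n) = 39T(n/5) + O(n^3):

a = 39, b = 5, c = 3
log_b(a) = log_5(39) = 2.2763

Case 3: c = 3 > log_5(39) = 2.2763
T(n) = O(n^3) = O(n^3)

For T(n) = 39T(n/5) + O(n^3): log_5(39) = 2.2763. This is Case 3 of the Master Theorem (c > log_b(a), work dominated by root), giving O(n^3).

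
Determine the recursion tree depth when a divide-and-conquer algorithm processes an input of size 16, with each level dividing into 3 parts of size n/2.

For divide and conquer with division factor 2:

Problem sizes at each level:
Level 0: 16
Level 1: 8
Level 2: 4
Level 3: 2
Level 4: 1

The root is level 0 and the size-1 base case is level 4 (the tree spans levels 0 through 4, i.e. 5 levels counting the root), so the depth is the number of divisions: log_2(16) = 4

The recursion tree depth is log_2(16) = 4. At each level, the problem size is divided by 2, so it takes 4 divisions to reduce to a base case of size 1. The algorithm makes 3 recursive calls at each level.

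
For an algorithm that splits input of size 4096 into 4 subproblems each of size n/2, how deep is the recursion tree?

For divide and conquer with division factor 2:

Problem sizes at each level:
Level 0: 4096
Level 1: 2048
Level 2: 1024
Level 3: 512
Level 4: 256
Level 5: 128
Level 6: 64
Level 7: 32
Level 8: 16
Level 9: 8
Level 10: 4
Level 11: 2
Level 12: 1

The root is level 0 and the size-1 base case is level 12 (the tree spans levels 0 through 12, i.e. 13 levels counting the root), so the depth is the number of divisions: log_2(4096) = 12

The recursion tree depth is log_2(4096) = 12. At each level, the problem size is divided by 2, so it takes 12 divisions to reduce to a base case of size 1. The algorithm makes 4 recursive calls at each level.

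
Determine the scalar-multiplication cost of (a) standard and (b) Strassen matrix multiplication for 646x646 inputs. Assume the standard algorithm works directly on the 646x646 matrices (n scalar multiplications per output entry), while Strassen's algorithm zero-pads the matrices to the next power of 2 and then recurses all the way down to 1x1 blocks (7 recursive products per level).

Matrix multiplication for 646x646 matrices:

Strassen's algorithm requires power-of-2 dimensions. Pad 646x646 to 1024x1024 (next power of 2).

Standard algorithm: 646^3 = 269586136 multiplications
Strassen's algorithm: 7^(log2(1024)) = 7^10 = 282475249 multiplications
Difference: 269586136 - 282475249 = -12889113 (Strassen uses MORE here due to padding overhead — for small or just-over-power-of-2 n, padding can outweigh the per-level savings)

Standard: 269586136 multiplications (646^3). Strassen: 282475249 multiplications (7^10, after padding to 1024x1024). Strassen reduces 8 recursive multiplications to 7 at each level.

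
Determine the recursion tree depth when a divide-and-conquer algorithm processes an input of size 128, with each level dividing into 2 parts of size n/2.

For divide and conquer with division factor 2:

Problem sizes at each level:
Level 0: 128
Level 1: 64
Level 2: 32
Level 3: 16
Level 4: 8
Level 5: 4
Level 6: 2
Level 7: 1

The root is level 0 and the size-1 base case is level 7 (the tree spans levels 0 through 7, i.e. 8 levels counting the root), so the depth is the number of divisions: log_2(128) = 7

The recursion tree depth is log_2(128) = 7. At each level, the problem size is divided by 2, so it takes 7 divisions to reduce to a base case of size 1. The algorithm makes 2 recursive calls at each level.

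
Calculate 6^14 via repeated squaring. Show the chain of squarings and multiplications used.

Computing 6^14 by squaring (build up from 6^1; each line after the first costs one multiplication):

6^1 = 6
6^2 = (6^1)^2 = 6^2 = 36
6^3 = 6 * 6^2 = 6 * 36 = 216
6^6 = (6^3)^2 = 216^2 = 46656
6^7 = 6 * 6^6 = 6 * 46656 = 279936
6^14 = (6^7)^2 = 279936^2 = 78364164096

Result: 78364164096
Multiplications needed: 5 (5 lines after 6^1)

6^14 = 78364164096. Using exponentiation by squaring, this requires 5 multiplications. The key idea: if the exponent is even, square the half-power; if odd, multiply by the base once.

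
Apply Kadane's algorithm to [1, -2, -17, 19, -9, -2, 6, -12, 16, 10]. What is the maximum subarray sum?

Using Kadane's algorithm on [1, -2, -17, 19, -9, -2, 6, -12, 16, 10]:

Scanning through the array:
Position 1 (value -2): max_ending_here = -1, max_so_far = 1
Position 2 (value -17): max_ending_here = -17, max_so_far = 1
Position 3 (value 19): max_ending_here = 19, max_so_far = 19
Position 4 (value -9): max_ending_here = 10, max_so_far = 19
Position 5 (value -2): max_ending_here = 8, max_so_far = 19
Position 6 (value 6): max_ending_here = 14, max_so_far = 19
Position 7 (value -12): max_ending_here = 2, max_so_far = 19
Position 8 (value 16): max_ending_here = 18, max_so_far = 19
Position 9 (value 10): max_ending_here = 28, max_so_far = 28

Maximum subarray: [19, -9, -2, 6, -12, 16, 10]
Maximum sum: 28

The maximum subarray is [19, -9, -2, 6, -12, 16, 10] with sum 28. This subarray runs from index 3 to index 9.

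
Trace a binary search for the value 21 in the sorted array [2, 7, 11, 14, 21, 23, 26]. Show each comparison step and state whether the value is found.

Binary search for 21 in [2, 7, 11, 14, 21, 23, 26]:

lo=0, hi=6, mid=3, arr[mid]=14 -> 14 < 21, search right half
lo=4, hi=6, mid=5, arr[mid]=23 -> 23 > 21, search left half
lo=4, hi=4, mid=4, arr[mid]=21 -> Found target at index 4!

Binary search finds 21 at index 4 after 3 comparisons. The search repeatedly halves the search space by comparing with the middle element.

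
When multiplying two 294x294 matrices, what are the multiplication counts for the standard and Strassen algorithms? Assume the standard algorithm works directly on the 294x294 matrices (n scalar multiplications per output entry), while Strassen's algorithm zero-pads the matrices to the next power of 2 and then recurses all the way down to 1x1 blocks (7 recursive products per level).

Matrix multiplication for 294x294 matrices:

Strassen's algorithm requires power-of-2 dimensions. Pad 294x294 to 512x512 (next power of 2).

Standard algorithm: 294^3 = 25412184 multiplications
Strassen's algorithm: 7^(log2(512)) = 7^9 = 40353607 multiplications
Difference: 25412184 - 40353607 = -14941423 (Strassen uses MORE here due to padding overhead — for small or just-over-power-of-2 n, padding can outweigh the per-level savings)

Standard: 25412184 multiplications (294^3). Strassen: 40353607 multiplications (7^9, after padding to 512x512). Strassen reduces 8 recursive multiplications to 7 at each level.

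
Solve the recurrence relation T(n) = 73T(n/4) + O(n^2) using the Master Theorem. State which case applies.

Master Theorem for T(n) = 73T(n/4) + O(n^2):

a = 73, b = 4, c = 2
log_b(a) = log_4(73) = 3.0949

Case 1: c = 2 < log_4(73) = 3.0949
T(n) = O(n^(log_4 73))

For T(n) = 73T(n/4) + O(n^2): log_4(73) = 3.0949. This is Case 1 of the Master Theorem (c < log_b(a), work dominated by leaves), giving O(n^(log_4 73)).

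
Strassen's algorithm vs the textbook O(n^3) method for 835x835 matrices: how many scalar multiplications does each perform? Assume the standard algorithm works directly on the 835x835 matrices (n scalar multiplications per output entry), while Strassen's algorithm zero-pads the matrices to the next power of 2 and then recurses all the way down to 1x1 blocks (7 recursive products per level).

Matrix multiplication for 835x835 matrices:

Strassen's algorithm requires power-of-2 dimensions. Pad 835x835 to 1024x1024 (next power of 2).

Standard algorithm: 835^3 = 582182875 multiplications
Strassen's algorithm: 7^(log2(1024)) = 7^10 = 282475249 multiplications
Savings: 582182875 - 282475249 = 299707626 multiplications

Standard: 582182875 multiplications (835^3). Strassen: 282475249 multiplications (7^10, after padding to 1024x1024). Strassen reduces 8 recursive multiplications to 7 at each level.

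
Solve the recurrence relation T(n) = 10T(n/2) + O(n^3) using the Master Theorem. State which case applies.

Master Theorem for T(n) = 10T(n/2) + O(n^3):

a = 10, b = 2, c = 3
log_b(a) = log_2(10) = 3.3219

Case 1: c = 3 < log_2(10) = 3.3219
T(n) = O(n^(log_2 10))

For T(n) = 10T(n/2) + O(n^3): log_2(10) = 3.3219. This is Case 1 of the Master Theorem (c < log_b(a), work dominated by leaves), giving O(n^(log_2 10)).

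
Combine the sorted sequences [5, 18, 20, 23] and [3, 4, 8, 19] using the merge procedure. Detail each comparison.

Merging process:

Compare 5 vs 3: take 3 from right. Merged: [3]
Compare 5 vs 4: take 4 from right. Merged: [3, 4]
Compare 5 vs 8: take 5 from left. Merged: [3, 4, 5]
Compare 18 vs 8: take 8 from right. Merged: [3, 4, 5, 8]
Compare 18 vs 19: take 18 from left. Merged: [3, 4, 5, 8, 18]
Compare 20 vs 19: take 19 from right. Merged: [3, 4, 5, 8, 18, 19]
Append remaining from left: [20, 23]. Merged: [3, 4, 5, 8, 18, 19, 20, 23]

Final merged array: [3, 4, 5, 8, 18, 19, 20, 23]
Total comparisons: 6

The merged array is [3, 4, 5, 8, 18, 19, 20, 23], requiring 6 comparisons. The merge step runs in O(n) time where n is the total number of elements.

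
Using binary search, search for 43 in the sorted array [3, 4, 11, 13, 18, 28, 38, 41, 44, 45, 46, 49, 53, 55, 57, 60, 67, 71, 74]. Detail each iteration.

Binary search for 43 in [3, 4, 11, 13, 18, 28, 38, 41, 44, 45, 46, 49, 53, 55, 57, 60, 67, 71, 74]:

lo=0, hi=18, mid=9, arr[mid]=45 -> 45 > 43, search left half
lo=0, hi=8, mid=4, arr[mid]=18 -> 18 < 43, search right half
lo=5, hi=8, mid=6, arr[mid]=38 -> 38 < 43, search right half
lo=7, hi=8, mid=7, arr[mid]=41 -> 41 < 43, search right half
lo=8, hi=8, mid=8, arr[mid]=44 -> 44 > 43, search left half
lo=8 > hi=7, target 43 not found

Binary search determines that 43 is not in the array after 5 comparisons. The search space was exhausted without finding the target.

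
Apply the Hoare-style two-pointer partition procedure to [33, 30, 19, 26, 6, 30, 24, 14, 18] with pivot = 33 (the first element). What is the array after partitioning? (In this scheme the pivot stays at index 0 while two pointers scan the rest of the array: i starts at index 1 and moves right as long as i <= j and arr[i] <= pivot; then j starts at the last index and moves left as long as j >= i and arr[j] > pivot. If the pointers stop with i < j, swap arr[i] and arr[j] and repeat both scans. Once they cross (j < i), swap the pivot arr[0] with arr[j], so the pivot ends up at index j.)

Hoare-style two-pointer partition with pivot = 33:

Initial array: [33, 30, 19, 26, 6, 30, 24, 14, 18]

Pointers start at i = 1, j = 8.
i ends at 9, j ends at 8: the pointers have crossed (j < i), so scanning stops.

Swap pivot arr[0] with arr[8] to place pivot at position 8: [18, 30, 19, 26, 6, 30, 24, 14, 33]
Pivot position: 8

After partitioning with pivot 33, the array becomes [18, 30, 19, 26, 6, 30, 24, 14, 33]. The pivot is placed at index 8. All elements to the left of the pivot are <= 33, and all elements to the right are > 33.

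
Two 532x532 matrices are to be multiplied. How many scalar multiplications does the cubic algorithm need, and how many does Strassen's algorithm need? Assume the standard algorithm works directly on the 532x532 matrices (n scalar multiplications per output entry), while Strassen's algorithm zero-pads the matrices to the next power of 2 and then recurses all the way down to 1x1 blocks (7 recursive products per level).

Matrix multiplication for 532x532 matrices:

Strassen's algorithm requires power-of-2 dimensions. Pad 532x532 to 1024x1024 (next power of 2).

Standard algorithm: 532^3 = 150568768 multiplications
Strassen's algorithm: 7^(log2(1024)) = 7^10 = 282475249 multiplications
Difference: 150568768 - 282475249 = -131906481 (Strassen uses MORE here due to padding overhead — for small or just-over-power-of-2 n, padding can outweigh the per-level savings)

Standard: 150568768 multiplications (532^3). Strassen: 282475249 multiplications (7^10, after padding to 1024x1024). Strassen reduces 8 recursive multiplications to 7 at each level.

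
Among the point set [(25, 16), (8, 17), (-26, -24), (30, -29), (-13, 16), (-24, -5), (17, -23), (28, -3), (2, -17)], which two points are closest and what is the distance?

Computing all pairwise distances among 9 points:

d((25, 16), (8, 17)) = 17.0294
d((25, 16), (-26, -24)) = 64.8151
d((25, 16), (30, -29)) = 45.2769
d((25, 16), (-13, 16)) = 38.0
d((25, 16), (-24, -5)) = 53.3104
d((25, 16), (17, -23)) = 39.8121
d((25, 16), (28, -3)) = 19.2354
d((25, 16), (2, -17)) = 40.2244
d((8, 17), (-26, -24)) = 53.2635
d((8, 17), (30, -29)) = 50.9902
d((8, 17), (-13, 16)) = 21.0238
d((8, 17), (-24, -5)) = 38.833
d((8, 17), (17, -23)) = 41.0
d((8, 17), (28, -3)) = 28.2843
d((8, 17), (2, -17)) = 34.5254
d((-26, -24), (30, -29)) = 56.2228
d((-26, -24), (-13, 16)) = 42.0595
d((-26, -24), (-24, -5)) = 19.105
d((-26, -24), (17, -23)) = 43.0116
d((-26, -24), (28, -3)) = 57.9396
d((-26, -24), (2, -17)) = 28.8617
d((30, -29), (-13, 16)) = 62.2415
d((30, -29), (-24, -5)) = 59.0931
d((30, -29), (17, -23)) = 14.3178 <-- minimum
d((30, -29), (28, -3)) = 26.0768
d((30, -29), (2, -17)) = 30.4631
d((-13, 16), (-24, -5)) = 23.7065
d((-13, 16), (17, -23)) = 49.2037
d((-13, 16), (28, -3)) = 45.1885
d((-13, 16), (2, -17)) = 36.2491
d((-24, -5), (17, -23)) = 44.7772
d((-24, -5), (28, -3)) = 52.0384
d((-24, -5), (2, -17)) = 28.6356
d((17, -23), (28, -3)) = 22.8254
d((17, -23), (2, -17)) = 16.1555
d((28, -3), (2, -17)) = 29.5296

Closest pair: (30, -29) and (17, -23) with distance 14.3178

The closest pair is (30, -29) and (17, -23) with Euclidean distance 14.3178. For 9 points, brute-force pairwise comparison is shown above. For large n, the divide-and-conquer algorithm (sort by x, recurse on halves, check the dividing strip) achieves O(n log n).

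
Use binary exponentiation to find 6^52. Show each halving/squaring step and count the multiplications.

Computing 6^52 by squaring (build up from 6^1; each line after the first costs one multiplication):

6^1 = 6
6^2 = (6^1)^2 = 6^2 = 36
6^3 = 6 * 6^2 = 6 * 36 = 216
6^6 = (6^3)^2 = 216^2 = 46656
6^12 = (6^6)^2 = 46656^2 = 2176782336
6^13 = 6 * 6^12 = 6 * 2176782336 = 13060694016
6^26 = (6^13)^2 = 13060694016^2 = 170581728179578208256
6^52 = (6^26)^2 = 170581728179578208256^2 = 29098125988731506183153025616435306561536

Result: 29098125988731506183153025616435306561536
Multiplications needed: 7 (7 lines after 6^1)

6^52 = 29098125988731506183153025616435306561536. Using exponentiation by squaring, this requires 7 multiplications. The key idea: if the exponent is even, square the half-power; if odd, multiply by the base once.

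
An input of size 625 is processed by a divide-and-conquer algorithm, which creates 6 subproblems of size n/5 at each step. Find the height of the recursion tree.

For divide and conquer with division factor 5:

Problem sizes at each level:
Level 0: 625
Level 1: 125
Level 2: 25
Level 3: 5
Level 4: 1

The root is level 0 and the size-1 base case is level 4 (the tree spans levels 0 through 4, i.e. 5 levels counting the root), so the depth is the number of divisions: log_5(625) = 4

The recursion tree depth is log_5(625) = 4. At each level, the problem size is divided by 5, so it takes 4 divisions to reduce to a base case of size 1. The algorithm makes 6 recursive calls at each level.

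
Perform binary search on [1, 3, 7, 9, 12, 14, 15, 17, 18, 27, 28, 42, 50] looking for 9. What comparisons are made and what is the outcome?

Binary search for 9 in [1, 3, 7, 9, 12, 14, 15, 17, 18, 27, 28, 42, 50]:

lo=0, hi=12, mid=6, arr[mid]=15 -> 15 > 9, search left half
lo=0, hi=5, mid=2, arr[mid]=7 -> 7 < 9, search right half
lo=3, hi=5, mid=4, arr[mid]=12 -> 12 > 9, search left half
lo=3, hi=3, mid=3, arr[mid]=9 -> Found target at index 3!

Binary search finds 9 at index 3 after 4 comparisons. The search repeatedly halves the search space by comparing with the middle element.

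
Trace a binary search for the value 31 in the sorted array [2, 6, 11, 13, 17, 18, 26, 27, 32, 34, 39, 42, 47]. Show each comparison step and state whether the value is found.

Binary search for 31 in [2, 6, 11, 13, 17, 18, 26, 27, 32, 34, 39, 42, 47]:

lo=0, hi=12, mid=6, arr[mid]=26 -> 26 < 31, search right half
lo=7, hi=12, mid=9, arr[mid]=34 -> 34 > 31, search left half
lo=7, hi=8, mid=7, arr[mid]=27 -> 27 < 31, search right half
lo=8, hi=8, mid=8, arr[mid]=32 -> 32 > 31, search left half
lo=8 > hi=7, target 31 not found

Binary search determines that 31 is not in the array after 4 comparisons. The search space was exhausted without finding the target.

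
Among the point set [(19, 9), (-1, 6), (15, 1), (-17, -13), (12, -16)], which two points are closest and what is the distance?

Computing all pairwise distances among 5 points:

d((19, 9), (-1, 6)) = 20.2237
d((19, 9), (15, 1)) = 8.9443 <-- minimum
d((19, 9), (-17, -13)) = 42.19
d((19, 9), (12, -16)) = 25.9615
d((-1, 6), (15, 1)) = 16.7631
d((-1, 6), (-17, -13)) = 24.8395
d((-1, 6), (12, -16)) = 25.5539
d((15, 1), (-17, -13)) = 34.9285
d((15, 1), (12, -16)) = 17.2627
d((-17, -13), (12, -16)) = 29.1548

Closest pair: (19, 9) and (15, 1) with distance 8.9443

The closest pair is (19, 9) and (15, 1) with Euclidean distance 8.9443. For 5 points, brute-force pairwise comparison is shown above. For large n, the divide-and-conquer algorithm (sort by x, recurse on halves, check the dividing strip) achieves O(n log n).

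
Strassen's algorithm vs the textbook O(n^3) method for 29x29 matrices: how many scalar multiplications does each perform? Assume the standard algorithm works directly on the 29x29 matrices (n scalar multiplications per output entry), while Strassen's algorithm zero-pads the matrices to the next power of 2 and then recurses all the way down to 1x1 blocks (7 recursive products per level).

Matrix multiplication for 29x29 matrices:

Strassen's algorithm requires power-of-2 dimensions. Pad 29x29 to 32x32 (next power of 2).

Standard algorithm: 29^3 = 24389 multiplications
Strassen's algorithm: 7^(log2(32)) = 7^5 = 16807 multiplications
Savings: 24389 - 16807 = 7582 multiplications

Standard: 24389 multiplications (29^3). Strassen: 16807 multiplications (7^5, after padding to 32x32). Strassen reduces 8 recursive multiplications to 7 at each level.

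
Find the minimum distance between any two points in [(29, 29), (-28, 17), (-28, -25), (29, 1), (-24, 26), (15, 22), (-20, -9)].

Computing all pairwise distances among 7 points:

d((29, 29), (-28, 17)) = 58.2495
d((29, 29), (-28, -25)) = 78.5175
d((29, 29), (29, 1)) = 28.0
d((29, 29), (-24, 26)) = 53.0848
d((29, 29), (15, 22)) = 15.6525
d((29, 29), (-20, -9)) = 62.0081
d((-28, 17), (-28, -25)) = 42.0
d((-28, 17), (29, 1)) = 59.203
d((-28, 17), (-24, 26)) = 9.8489 <-- minimum
d((-28, 17), (15, 22)) = 43.2897
d((-28, 17), (-20, -9)) = 27.2029
d((-28, -25), (29, 1)) = 62.6498
d((-28, -25), (-24, 26)) = 51.1566
d((-28, -25), (15, 22)) = 63.7024
d((-28, -25), (-20, -9)) = 17.8885
d((29, 1), (-24, 26)) = 58.6003
d((29, 1), (15, 22)) = 25.2389
d((29, 1), (-20, -9)) = 50.01
d((-24, 26), (15, 22)) = 39.2046
d((-24, 26), (-20, -9)) = 35.2278
d((15, 22), (-20, -9)) = 46.7547

Closest pair: (-28, 17) and (-24, 26) with distance 9.8489

The closest pair is (-28, 17) and (-24, 26) with Euclidean distance 9.8489. For 7 points, brute-force pairwise comparison is shown above. For large n, the divide-and-conquer algorithm (sort by x, recurse on halves, check the dividing strip) achieves O(n log n).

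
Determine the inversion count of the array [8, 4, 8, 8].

Finding inversions in [8, 4, 8, 8]:

(0, 1): arr[0]=8 > arr[1]=4

Total inversions: 1

The array has 1 inversion(s): (0,1). Each pair (i,j) satisfies i < j and arr[i] > arr[j].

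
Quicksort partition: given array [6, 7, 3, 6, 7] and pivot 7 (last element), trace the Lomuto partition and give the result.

Lomuto partition with pivot = 7:

Initial array: [6, 7, 3, 6, 7]

arr[0]=6 <= 7: swap with position 0, array becomes [6, 7, 3, 6, 7]
arr[1]=7 <= 7: swap with position 1, array becomes [6, 7, 3, 6, 7]
arr[2]=3 <= 7: swap with position 2, array becomes [6, 7, 3, 6, 7]
arr[3]=6 <= 7: swap with position 3, array becomes [6, 7, 3, 6, 7]

Place pivot at position 4: [6, 7, 3, 6, 7]
Pivot position: 4

After partitioning with pivot 7, the array becomes [6, 7, 3, 6, 7]. The pivot is placed at index 4. All elements to the left of the pivot are <= 7, and all elements to the right are > 7.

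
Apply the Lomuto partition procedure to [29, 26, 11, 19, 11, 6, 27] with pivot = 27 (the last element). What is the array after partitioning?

Lomuto partition with pivot = 27:

Initial array: [29, 26, 11, 19, 11, 6, 27]

arr[0]=29 > 27: no swap
arr[1]=26 <= 27: swap with position 0, array becomes [26, 29, 11, 19, 11, 6, 27]
arr[2]=11 <= 27: swap with position 1, array becomes [26, 11, 29, 19, 11, 6, 27]
arr[3]=19 <= 27: swap with position 2, array becomes [26, 11, 19, 29, 11, 6, 27]
arr[4]=11 <= 27: swap with position 3, array becomes [26, 11, 19, 11, 29, 6, 27]
arr[5]=6 <= 27: swap with position 4, array becomes [26, 11, 19, 11, 6, 29, 27]

Place pivot at position 5: [26, 11, 19, 11, 6, 27, 29]
Pivot position: 5

After partitioning with pivot 27, the array becomes [26, 11, 19, 11, 6, 27, 29]. The pivot is placed at index 5. All elements to the left of the pivot are <= 27, and all elements to the right are > 27.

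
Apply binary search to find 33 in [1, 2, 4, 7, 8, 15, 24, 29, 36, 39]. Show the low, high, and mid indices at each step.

Binary search for 33 in [1, 2, 4, 7, 8, 15, 24, 29, 36, 39]:

lo=0, hi=9, mid=4, arr[mid]=8 -> 8 < 33, search right half
lo=5, hi=9, mid=7, arr[mid]=29 -> 29 < 33, search right half
lo=8, hi=9, mid=8, arr[mid]=36 -> 36 > 33, search left half
lo=8 > hi=7, target 33 not found

Binary search determines that 33 is not in the array after 3 comparisons. The search space was exhausted without finding the target.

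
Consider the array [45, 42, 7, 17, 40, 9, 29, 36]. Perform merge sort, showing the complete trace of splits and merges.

Merge sort trace:

Split: [45, 42, 7, 17, 40, 9, 29, 36] -> [45, 42, 7, 17] and [40, 9, 29, 36]
  Split: [45, 42, 7, 17] -> [45, 42] and [7, 17]
    Split: [45, 42] -> [45] and [42]
    Merge: [45] + [42] -> [42, 45]
    Split: [7, 17] -> [7] and [17]
    Merge: [7] + [17] -> [7, 17]
  Merge: [42, 45] + [7, 17] -> [7, 17, 42, 45]
  Split: [40, 9, 29, 36] -> [40, 9] and [29, 36]
    Split: [40, 9] -> [40] and [9]
    Merge: [40] + [9] -> [9, 40]
    Split: [29, 36] -> [29] and [36]
    Merge: [29] + [36] -> [29, 36]
  Merge: [9, 40] + [29, 36] -> [9, 29, 36, 40]
Merge: [7, 17, 42, 45] + [9, 29, 36, 40] -> [7, 9, 17, 29, 36, 40, 42, 45]

Final sorted array: [7, 9, 17, 29, 36, 40, 42, 45]

The merge sort proceeds by recursively splitting the array and merging sorted halves.
After all merges, the sorted array is [7, 9, 17, 29, 36, 40, 42, 45].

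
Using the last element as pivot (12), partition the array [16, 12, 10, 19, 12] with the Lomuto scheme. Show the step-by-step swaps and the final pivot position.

Lomuto partition with pivot = 12:

Initial array: [16, 12, 10, 19, 12]

arr[0]=16 > 12: no swap
arr[1]=12 <= 12: swap with position 0, array becomes [12, 16, 10, 19, 12]
arr[2]=10 <= 12: swap with position 1, array becomes [12, 10, 16, 19, 12]
arr[3]=19 > 12: no swap

Place pivot at position 2: [12, 10, 12, 19, 16]
Pivot position: 2

After partitioning with pivot 12, the array becomes [12, 10, 12, 19, 16]. The pivot is placed at index 2. All elements to the left of the pivot are <= 12, and all elements to the right are > 12.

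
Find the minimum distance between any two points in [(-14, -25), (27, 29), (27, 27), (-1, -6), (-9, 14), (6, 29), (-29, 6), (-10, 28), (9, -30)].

Computing all pairwise distances among 9 points:

d((-14, -25), (27, 29)) = 67.8012
d((-14, -25), (27, 27)) = 66.2193
d((-14, -25), (-1, -6)) = 23.0217
d((-14, -25), (-9, 14)) = 39.3192
d((-14, -25), (6, 29)) = 57.5847
d((-14, -25), (-29, 6)) = 34.4384
d((-14, -25), (-10, 28)) = 53.1507
d((-14, -25), (9, -30)) = 23.5372
d((27, 29), (27, 27)) = 2.0 <-- minimum
d((27, 29), (-1, -6)) = 44.8219
d((27, 29), (-9, 14)) = 39.0
d((27, 29), (6, 29)) = 21.0
d((27, 29), (-29, 6)) = 60.5392
d((27, 29), (-10, 28)) = 37.0135
d((27, 29), (9, -30)) = 61.6847
d((27, 27), (-1, -6)) = 43.2782
d((27, 27), (-9, 14)) = 38.2753
d((27, 27), (6, 29)) = 21.095
d((27, 27), (-29, 6)) = 59.808
d((27, 27), (-10, 28)) = 37.0135
d((27, 27), (9, -30)) = 59.7746
d((-1, -6), (-9, 14)) = 21.5407
d((-1, -6), (6, 29)) = 35.6931
d((-1, -6), (-29, 6)) = 30.4631
d((-1, -6), (-10, 28)) = 35.171
d((-1, -6), (9, -30)) = 26.0
d((-9, 14), (6, 29)) = 21.2132
d((-9, 14), (-29, 6)) = 21.5407
d((-9, 14), (-10, 28)) = 14.0357
d((-9, 14), (9, -30)) = 47.5395
d((6, 29), (-29, 6)) = 41.8808
d((6, 29), (-10, 28)) = 16.0312
d((6, 29), (9, -30)) = 59.0762
d((-29, 6), (-10, 28)) = 29.0689
d((-29, 6), (9, -30)) = 52.345
d((-10, 28), (9, -30)) = 61.0328

Closest pair: (27, 29) and (27, 27) with distance 2.0

The closest pair is (27, 29) and (27, 27) with Euclidean distance 2.0. For 9 points, brute-force pairwise comparison is shown above. For large n, the divide-and-conquer algorithm (sort by x, recurse on halves, check the dividing strip) achieves O(n log n).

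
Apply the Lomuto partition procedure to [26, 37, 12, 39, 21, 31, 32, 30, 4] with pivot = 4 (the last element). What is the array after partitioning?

Lomuto partition with pivot = 4:

Initial array: [26, 37, 12, 39, 21, 31, 32, 30, 4]

arr[0]=26 > 4: no swap
arr[1]=37 > 4: no swap
arr[2]=12 > 4: no swap
arr[3]=39 > 4: no swap
arr[4]=21 > 4: no swap
arr[5]=31 > 4: no swap
arr[6]=32 > 4: no swap
arr[7]=30 > 4: no swap

Place pivot at position 0: [4, 37, 12, 39, 21, 31, 32, 30, 26]
Pivot position: 0

After partitioning with pivot 4, the array becomes [4, 37, 12, 39, 21, 31, 32, 30, 26]. The pivot is placed at index 0. All elements to the left of the pivot are <= 4, and all elements to the right are > 4.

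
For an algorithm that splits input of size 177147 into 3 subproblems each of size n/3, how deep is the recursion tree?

For divide and conquer with division factor 3:

Problem sizes at each level:
Level 0: 177147
Level 1: 59049
Level 2: 19683
Level 3: 6561
Level 4: 2187
Level 5: 729
Level 6: 243
Level 7: 81
Level 8: 27
Level 9: 9
Level 10: 3
Level 11: 1

The root is level 0 and the size-1 base case is level 11 (the tree spans levels 0 through 11, i.e. 12 levels counting the root), so the depth is the number of divisions: log_3(177147) = 11

The recursion tree depth is log_3(177147) = 11. At each level, the problem size is divided by 3, so it takes 11 divisions to reduce to a base case of size 1. The algorithm makes 3 recursive calls at each level.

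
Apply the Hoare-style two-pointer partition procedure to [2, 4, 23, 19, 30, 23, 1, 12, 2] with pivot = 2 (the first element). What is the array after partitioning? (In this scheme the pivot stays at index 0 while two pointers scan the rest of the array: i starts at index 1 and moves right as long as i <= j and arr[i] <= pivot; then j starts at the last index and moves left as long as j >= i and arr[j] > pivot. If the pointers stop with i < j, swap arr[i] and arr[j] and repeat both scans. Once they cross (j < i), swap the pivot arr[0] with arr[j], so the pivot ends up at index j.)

Hoare-style two-pointer partition with pivot = 2:

Initial array: [2, 4, 23, 19, 30, 23, 1, 12, 2]

Pointers start at i = 1, j = 8.
i stops at index 1 (arr[1]=4 > 2), j stops at index 8 (arr[8]=2 <= 2): swap arr[1] and arr[8], array becomes [2, 2, 23, 19, 30, 23, 1, 12, 4]
i stops at index 2 (arr[2]=23 > 2), j stops at index 6 (arr[6]=1 <= 2): swap arr[2] and arr[6], array becomes [2, 2, 1, 19, 30, 23, 23, 12, 4]
i ends at 3, j ends at 2: the pointers have crossed (j < i), so scanning stops.

Swap pivot arr[0] with arr[2] to place pivot at position 2: [1, 2, 2, 19, 30, 23, 23, 12, 4]
Pivot position: 2

After partitioning with pivot 2, the array becomes [1, 2, 2, 19, 30, 23, 23, 12, 4]. The pivot is placed at index 2. All elements to the left of the pivot are <= 2, and all elements to the right are > 2.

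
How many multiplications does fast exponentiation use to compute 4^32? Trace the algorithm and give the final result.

Computing 4^32 by squaring (build up from 4^1; each line after the first costs one multiplication):

4^1 = 4
4^2 = (4^1)^2 = 4^2 = 16
4^4 = (4^2)^2 = 16^2 = 256
4^8 = (4^4)^2 = 256^2 = 65536
4^16 = (4^8)^2 = 65536^2 = 4294967296
4^32 = (4^16)^2 = 4294967296^2 = 18446744073709551616

Result: 18446744073709551616
Multiplications needed: 5 (5 lines after 4^1)

4^32 = 18446744073709551616. Using exponentiation by squaring, this requires 5 multiplications. The key idea: if the exponent is even, square the half-power; if odd, multiply by the base once.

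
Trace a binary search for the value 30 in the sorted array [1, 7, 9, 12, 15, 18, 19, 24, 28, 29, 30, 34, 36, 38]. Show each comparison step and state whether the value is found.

Binary search for 30 in [1, 7, 9, 12, 15, 18, 19, 24, 28, 29, 30, 34, 36, 38]:

lo=0, hi=13, mid=6, arr[mid]=19 -> 19 < 30, search right half
lo=7, hi=13, mid=10, arr[mid]=30 -> Found target at index 10!

Binary search finds 30 at index 10 after 2 comparisons. The search repeatedly halves the search space by comparing with the middle element.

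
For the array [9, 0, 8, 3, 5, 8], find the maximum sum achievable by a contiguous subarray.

Using Kadane's algorithm on [9, 0, 8, 3, 5, 8]:

Scanning through the array:
Position 1 (value 0): max_ending_here = 9, max_so_far = 9
Position 2 (value 8): max_ending_here = 17, max_so_far = 17
Position 3 (value 3): max_ending_here = 20, max_so_far = 20
Position 4 (value 5): max_ending_here = 25, max_so_far = 25
Position 5 (value 8): max_ending_here = 33, max_so_far = 33

Maximum subarray: [9, 0, 8, 3, 5, 8]
Maximum sum: 33

The maximum subarray is [9, 0, 8, 3, 5, 8] with sum 33. This subarray runs from index 0 to index 5.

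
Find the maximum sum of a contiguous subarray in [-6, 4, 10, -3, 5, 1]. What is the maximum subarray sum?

Using Kadane's algorithm on [-6, 4, 10, -3, 5, 1]:

Scanning through the array:
Position 1 (value 4): max_ending_here = 4, max_so_far = 4
Position 2 (value 10): max_ending_here = 14, max_so_far = 14
Position 3 (value -3): max_ending_here = 11, max_so_far = 14
Position 4 (value 5): max_ending_here = 16, max_so_far = 16
Position 5 (value 1): max_ending_here = 17, max_so_far = 17

Maximum subarray: [4, 10, -3, 5, 1]
Maximum sum: 17

The maximum subarray is [4, 10, -3, 5, 1] with sum 17. This subarray runs from index 1 to index 5.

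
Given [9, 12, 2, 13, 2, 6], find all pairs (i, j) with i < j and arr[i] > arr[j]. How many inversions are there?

Finding inversions in [9, 12, 2, 13, 2, 6]:

(0, 2): arr[0]=9 > arr[2]=2
(0, 4): arr[0]=9 > arr[4]=2
(0, 5): arr[0]=9 > arr[5]=6
(1, 2): arr[1]=12 > arr[2]=2
(1, 4): arr[1]=12 > arr[4]=2
(1, 5): arr[1]=12 > arr[5]=6
(3, 4): arr[3]=13 > arr[4]=2
(3, 5): arr[3]=13 > arr[5]=6

Total inversions: 8

The array has 8 inversion(s): (0,2), (0,4), (0,5), (1,2), (1,4), (1,5), (3,4), (3,5). Each pair (i,j) satisfies i < j and arr[i] > arr[j].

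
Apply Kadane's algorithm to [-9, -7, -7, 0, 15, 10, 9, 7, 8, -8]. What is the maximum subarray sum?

Using Kadane's algorithm on [-9, -7, -7, 0, 15, 10, 9, 7, 8, -8]:

Scanning through the array:
Position 1 (value -7): max_ending_here = -7, max_so_far = -7
Position 2 (value -7): max_ending_here = -7, max_so_far = -7
Position 3 (value 0): max_ending_here = 0, max_so_far = 0
Position 4 (value 15): max_ending_here = 15, max_so_far = 15
Position 5 (value 10): max_ending_here = 25, max_so_far = 25
Position 6 (value 9): max_ending_here = 34, max_so_far = 34
Position 7 (value 7): max_ending_here = 41, max_so_far = 41
Position 8 (value 8): max_ending_here = 49, max_so_far = 49
Position 9 (value -8): max_ending_here = 41, max_so_far = 49

Maximum subarray: [0, 15, 10, 9, 7, 8]
Maximum sum: 49

The maximum subarray is [0, 15, 10, 9, 7, 8] with sum 49. This subarray runs from index 3 to index 8.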